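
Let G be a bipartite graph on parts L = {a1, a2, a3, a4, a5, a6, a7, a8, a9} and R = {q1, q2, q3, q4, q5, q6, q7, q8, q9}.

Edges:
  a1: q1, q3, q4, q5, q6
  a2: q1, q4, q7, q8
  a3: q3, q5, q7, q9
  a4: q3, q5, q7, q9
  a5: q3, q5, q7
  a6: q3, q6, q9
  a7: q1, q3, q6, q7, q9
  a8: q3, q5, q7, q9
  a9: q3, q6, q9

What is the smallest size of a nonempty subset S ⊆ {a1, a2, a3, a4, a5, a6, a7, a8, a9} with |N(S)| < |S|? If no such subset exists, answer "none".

6

Take S = {a3, a4, a5, a6, a8, a9}. Its neighbourhood is {q3, q5, q6, q7, q9}, so |N(S)| = 5 < |S| = 6.
Every subset of size less than 6 has at least as many neighbours as members, so 6 is the minimum.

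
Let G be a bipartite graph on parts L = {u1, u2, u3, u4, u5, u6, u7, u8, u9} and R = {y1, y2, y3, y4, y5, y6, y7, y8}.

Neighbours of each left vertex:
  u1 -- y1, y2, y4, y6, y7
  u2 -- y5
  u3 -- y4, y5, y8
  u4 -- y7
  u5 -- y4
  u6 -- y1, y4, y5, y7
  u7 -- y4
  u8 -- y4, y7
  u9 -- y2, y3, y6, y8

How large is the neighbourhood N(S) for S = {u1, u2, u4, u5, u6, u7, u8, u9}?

8

The union of neighbours of {u1, u2, u4, u5, u6, u7, u8, u9} is {y1, y2, y3, y4, y5, y6, y7, y8}, which has 8 elements.
Since |N(S)| = 8 ≥ |S| = 8, Hall's condition holds for this subset.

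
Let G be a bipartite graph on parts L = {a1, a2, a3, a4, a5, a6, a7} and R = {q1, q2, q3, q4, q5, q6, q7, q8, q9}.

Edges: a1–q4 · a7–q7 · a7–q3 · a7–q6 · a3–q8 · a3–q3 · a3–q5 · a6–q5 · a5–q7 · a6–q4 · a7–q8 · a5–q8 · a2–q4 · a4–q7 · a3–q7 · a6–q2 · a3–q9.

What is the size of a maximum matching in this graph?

One maximum matching: a1–q4, a3–q9, a4–q7, a5–q8, a6–q2, a7–q6.
The set {a1, a2} has only 1 neighbour ({q4}), so by Hall's theorem at most 6 of the 7 left vertices can be matched.

6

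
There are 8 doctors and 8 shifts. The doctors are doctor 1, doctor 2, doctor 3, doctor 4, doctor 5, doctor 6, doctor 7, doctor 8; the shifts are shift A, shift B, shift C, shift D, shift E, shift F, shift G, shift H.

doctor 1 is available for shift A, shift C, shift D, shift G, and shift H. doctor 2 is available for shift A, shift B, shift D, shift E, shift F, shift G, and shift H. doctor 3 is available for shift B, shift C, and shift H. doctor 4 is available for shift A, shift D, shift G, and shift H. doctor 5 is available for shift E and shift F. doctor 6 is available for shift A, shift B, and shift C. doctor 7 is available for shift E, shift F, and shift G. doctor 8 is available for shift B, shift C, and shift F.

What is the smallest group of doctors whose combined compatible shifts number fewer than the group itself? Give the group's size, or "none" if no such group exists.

A matching saturating every doctor exists, for instance doctor 1→shift C, doctor 2→shift A, doctor 3→shift H, doctor 4→shift D, doctor 5→shift E, doctor 6→shift B, doctor 7→shift G, doctor 8→shift F.
By Hall's marriage theorem, this means |N(S)| ≥ |S| for every subset S, so no violating subset exists.

none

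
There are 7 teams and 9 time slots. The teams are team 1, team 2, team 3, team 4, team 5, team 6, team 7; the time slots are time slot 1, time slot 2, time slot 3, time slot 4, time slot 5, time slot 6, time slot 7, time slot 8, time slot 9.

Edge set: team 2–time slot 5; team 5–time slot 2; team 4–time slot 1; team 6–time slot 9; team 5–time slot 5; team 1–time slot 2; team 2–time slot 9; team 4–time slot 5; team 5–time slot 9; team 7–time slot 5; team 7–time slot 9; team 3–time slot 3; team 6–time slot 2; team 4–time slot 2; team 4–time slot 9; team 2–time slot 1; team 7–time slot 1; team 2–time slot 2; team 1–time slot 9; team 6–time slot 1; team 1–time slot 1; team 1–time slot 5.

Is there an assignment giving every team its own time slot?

The set {team 1, team 2, team 4, team 5, team 6, team 7} has only 4 neighbours ({time slot 1, time slot 2, time slot 5, time slot 9}), so by Hall's theorem at most 5 of the 7 teams can be matched.
Hence no matching covers every team.

No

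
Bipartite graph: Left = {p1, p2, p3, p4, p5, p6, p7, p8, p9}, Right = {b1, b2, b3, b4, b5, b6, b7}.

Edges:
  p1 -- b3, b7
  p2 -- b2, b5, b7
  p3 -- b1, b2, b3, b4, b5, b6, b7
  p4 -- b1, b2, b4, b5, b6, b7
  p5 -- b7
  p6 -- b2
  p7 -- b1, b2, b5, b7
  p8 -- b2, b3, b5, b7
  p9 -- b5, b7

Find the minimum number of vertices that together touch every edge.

{p3, p4, p7, b2, b3, b5, b7} is a vertex cover of size 7: every edge has an endpoint in this set.
No smaller cover exists because p1–b3, p2–b5, p3–b6, p4–b4, p5–b7, p6–b2, p7–b1 is a matching of size 7, and a cover must include an endpoint of each of these disjoint edges (König's theorem).

7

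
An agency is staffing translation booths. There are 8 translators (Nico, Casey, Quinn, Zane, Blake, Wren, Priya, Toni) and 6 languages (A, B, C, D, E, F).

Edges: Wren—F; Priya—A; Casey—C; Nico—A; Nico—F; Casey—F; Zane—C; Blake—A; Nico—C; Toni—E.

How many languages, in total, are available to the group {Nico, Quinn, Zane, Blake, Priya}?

3

The union of neighbours of {Nico, Quinn, Zane, Blake, Priya} is {A, C, F}, which has 3 elements.
Since |N(S)| = 3 < |S| = 5, Hall's condition fails for this subset.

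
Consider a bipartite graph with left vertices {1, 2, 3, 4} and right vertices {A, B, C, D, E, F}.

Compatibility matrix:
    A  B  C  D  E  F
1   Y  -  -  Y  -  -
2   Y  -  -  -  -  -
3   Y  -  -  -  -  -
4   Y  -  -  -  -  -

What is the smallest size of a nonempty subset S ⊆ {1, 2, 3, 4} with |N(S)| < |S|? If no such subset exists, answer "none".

2

Take S = {2, 3}. Its neighbourhood is {A}, so |N(S)| = 1 < |S| = 2.
No single vertex violates Hall's condition since each has at least one neighbour, so 2 is the minimum.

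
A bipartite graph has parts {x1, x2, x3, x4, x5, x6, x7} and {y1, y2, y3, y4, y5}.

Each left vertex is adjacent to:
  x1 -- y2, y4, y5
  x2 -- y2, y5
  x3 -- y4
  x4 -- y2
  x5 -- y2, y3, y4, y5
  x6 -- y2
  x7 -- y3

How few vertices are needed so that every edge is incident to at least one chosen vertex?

{y2, y3, y4, y5} is a vertex cover of size 4: every edge has an endpoint in this set.
No smaller cover exists because x1–y5, x2–y2, x3–y4, x5–y3 is a matching of size 4, and a cover must include an endpoint of each of these disjoint edges (König's theorem).

4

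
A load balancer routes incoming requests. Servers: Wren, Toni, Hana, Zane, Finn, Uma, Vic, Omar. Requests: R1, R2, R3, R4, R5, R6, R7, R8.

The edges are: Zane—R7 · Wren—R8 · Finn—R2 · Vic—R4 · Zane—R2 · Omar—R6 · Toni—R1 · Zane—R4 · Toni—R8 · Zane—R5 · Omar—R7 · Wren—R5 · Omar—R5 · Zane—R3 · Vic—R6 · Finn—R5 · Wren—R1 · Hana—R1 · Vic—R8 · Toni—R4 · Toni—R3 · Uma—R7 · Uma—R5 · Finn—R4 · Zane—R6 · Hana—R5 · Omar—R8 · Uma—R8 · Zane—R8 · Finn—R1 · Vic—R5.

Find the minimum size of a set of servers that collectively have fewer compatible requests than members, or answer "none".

A matching saturating every server exists, for instance Wren→R8, Toni→R3, Hana→R1, Zane→R6, Finn→R2, Uma→R5, Vic→R4, Omar→R7.
By Hall's marriage theorem, this means |N(S)| ≥ |S| for every subset S, so no violating subset exists.

none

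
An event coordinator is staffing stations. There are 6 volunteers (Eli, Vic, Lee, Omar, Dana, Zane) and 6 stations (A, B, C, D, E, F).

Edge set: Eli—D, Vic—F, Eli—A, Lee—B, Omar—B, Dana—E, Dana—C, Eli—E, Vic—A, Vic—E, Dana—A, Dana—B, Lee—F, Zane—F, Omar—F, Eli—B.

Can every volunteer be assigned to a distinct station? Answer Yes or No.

No

The set {Lee, Omar, Zane} has only 2 neighbours ({B, F}), so by Hall's theorem at most 5 of the 6 volunteers can be matched.
Hence no matching covers every volunteer.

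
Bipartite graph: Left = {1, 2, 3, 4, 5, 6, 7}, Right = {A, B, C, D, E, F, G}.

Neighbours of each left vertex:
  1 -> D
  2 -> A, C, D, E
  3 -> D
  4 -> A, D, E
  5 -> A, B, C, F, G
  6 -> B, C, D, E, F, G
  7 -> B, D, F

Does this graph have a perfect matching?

The set {1, 3} has only 1 neighbour ({D}), so by Hall's theorem at most 6 of the 7 left vertices can be matched.
Hence no matching covers every left vertex.

No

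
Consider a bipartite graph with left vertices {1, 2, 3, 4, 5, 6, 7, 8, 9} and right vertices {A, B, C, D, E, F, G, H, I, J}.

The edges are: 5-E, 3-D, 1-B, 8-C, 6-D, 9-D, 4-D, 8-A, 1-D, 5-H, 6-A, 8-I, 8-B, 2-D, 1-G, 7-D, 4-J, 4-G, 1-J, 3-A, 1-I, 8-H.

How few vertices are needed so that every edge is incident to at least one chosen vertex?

6

{1, 4, 5, 8, A, D} is a vertex cover of size 6: every edge has an endpoint in this set.
No smaller cover exists because 1–G, 2–D, 3–A, 4–J, 5–E, 8–H is a matching of size 6, and a cover must include an endpoint of each of these disjoint edges (König's theorem).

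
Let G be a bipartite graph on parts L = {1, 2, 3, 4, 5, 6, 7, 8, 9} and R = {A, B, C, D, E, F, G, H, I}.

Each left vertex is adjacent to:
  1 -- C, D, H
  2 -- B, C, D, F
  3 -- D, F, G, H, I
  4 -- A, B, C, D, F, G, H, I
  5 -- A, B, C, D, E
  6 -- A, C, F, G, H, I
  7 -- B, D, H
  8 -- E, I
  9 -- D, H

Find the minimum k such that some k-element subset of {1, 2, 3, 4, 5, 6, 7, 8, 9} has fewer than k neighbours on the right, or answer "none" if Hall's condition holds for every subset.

A matching saturating every left vertex exists, for instance 1→C, 2→F, 3→G, 4→A, 5→E, 6→H, 7→B, 8→I, 9→D.
By Hall's marriage theorem, this means |N(S)| ≥ |S| for every subset S, so no violating subset exists.

none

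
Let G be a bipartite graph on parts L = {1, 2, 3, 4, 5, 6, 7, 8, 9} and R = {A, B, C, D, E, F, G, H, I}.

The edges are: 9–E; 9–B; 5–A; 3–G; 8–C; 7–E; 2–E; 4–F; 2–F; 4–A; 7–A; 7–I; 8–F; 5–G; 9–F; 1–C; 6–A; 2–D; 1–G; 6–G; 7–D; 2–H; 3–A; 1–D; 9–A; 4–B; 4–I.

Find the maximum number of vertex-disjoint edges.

8

For example, pair 1-C, 2-H, 3-A, 4-I, 5-G, 7-E, 8-F, 9-B.
The set {3, 5, 6} has only 2 neighbours ({A, G}), so by Hall's theorem at most 8 of the 9 left vertices can be matched.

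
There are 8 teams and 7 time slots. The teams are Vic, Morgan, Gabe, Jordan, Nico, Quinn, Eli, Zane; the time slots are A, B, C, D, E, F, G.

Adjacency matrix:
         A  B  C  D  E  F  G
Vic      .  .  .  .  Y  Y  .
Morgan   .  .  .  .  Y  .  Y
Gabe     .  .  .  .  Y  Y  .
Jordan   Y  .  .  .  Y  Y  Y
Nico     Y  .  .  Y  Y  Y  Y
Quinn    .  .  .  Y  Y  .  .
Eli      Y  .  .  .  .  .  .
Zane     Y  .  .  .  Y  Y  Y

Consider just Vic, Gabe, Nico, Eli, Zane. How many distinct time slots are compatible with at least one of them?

The union of neighbours of {Vic, Gabe, Nico, Eli, Zane} is {A, D, E, F, G}, which has 5 elements.
Since |N(S)| = 5 ≥ |S| = 5, Hall's condition holds for this subset.

5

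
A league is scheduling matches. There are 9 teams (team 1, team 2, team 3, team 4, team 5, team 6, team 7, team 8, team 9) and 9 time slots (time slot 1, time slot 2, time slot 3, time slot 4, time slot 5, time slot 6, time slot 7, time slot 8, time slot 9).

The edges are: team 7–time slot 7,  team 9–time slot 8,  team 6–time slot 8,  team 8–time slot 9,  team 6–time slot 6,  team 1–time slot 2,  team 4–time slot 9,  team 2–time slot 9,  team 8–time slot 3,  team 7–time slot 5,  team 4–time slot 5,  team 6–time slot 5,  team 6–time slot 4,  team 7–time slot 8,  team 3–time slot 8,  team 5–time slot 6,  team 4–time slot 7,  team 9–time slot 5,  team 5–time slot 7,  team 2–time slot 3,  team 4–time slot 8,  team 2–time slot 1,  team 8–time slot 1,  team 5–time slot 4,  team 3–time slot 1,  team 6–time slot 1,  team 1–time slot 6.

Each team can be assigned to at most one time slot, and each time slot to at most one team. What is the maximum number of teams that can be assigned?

A valid assignment of size 9: team 1–time slot 2, team 2–time slot 9, team 3–time slot 1, team 4–time slot 7, team 5–time slot 6, team 6–time slot 4, team 7–time slot 5, team 8–time slot 3, team 9–time slot 8.
All 9 teams are matched, so no larger matching exists.

9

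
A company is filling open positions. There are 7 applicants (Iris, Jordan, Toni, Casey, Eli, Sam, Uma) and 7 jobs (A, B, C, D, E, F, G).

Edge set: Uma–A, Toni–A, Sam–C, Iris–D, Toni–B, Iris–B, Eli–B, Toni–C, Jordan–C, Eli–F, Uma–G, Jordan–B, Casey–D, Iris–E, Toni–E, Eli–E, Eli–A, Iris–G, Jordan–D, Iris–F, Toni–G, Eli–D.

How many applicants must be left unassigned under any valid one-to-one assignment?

A valid assignment of size 7: Iris→F, Jordan→B, Toni→A, Casey→D, Eli→E, Sam→C, Uma→G.
This saturates every applicant, so 7 is the maximum.
That matches 7 of the 7, leaving 0 unmatched; no matching can do better.

0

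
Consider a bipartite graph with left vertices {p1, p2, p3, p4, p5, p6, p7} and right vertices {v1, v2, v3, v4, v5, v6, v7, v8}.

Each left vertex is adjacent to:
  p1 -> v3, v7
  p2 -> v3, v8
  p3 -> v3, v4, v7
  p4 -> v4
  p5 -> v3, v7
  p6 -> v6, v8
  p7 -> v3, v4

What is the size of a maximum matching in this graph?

5

A valid assignment of size 5: p1-v3, p2-v8, p3-v7, p4-v4, p6-v6.
The set {p1, p3, p4, p5, p7} has only 3 neighbours ({v3, v4, v7}), so by Hall's theorem at most 5 of the 7 left vertices can be matched.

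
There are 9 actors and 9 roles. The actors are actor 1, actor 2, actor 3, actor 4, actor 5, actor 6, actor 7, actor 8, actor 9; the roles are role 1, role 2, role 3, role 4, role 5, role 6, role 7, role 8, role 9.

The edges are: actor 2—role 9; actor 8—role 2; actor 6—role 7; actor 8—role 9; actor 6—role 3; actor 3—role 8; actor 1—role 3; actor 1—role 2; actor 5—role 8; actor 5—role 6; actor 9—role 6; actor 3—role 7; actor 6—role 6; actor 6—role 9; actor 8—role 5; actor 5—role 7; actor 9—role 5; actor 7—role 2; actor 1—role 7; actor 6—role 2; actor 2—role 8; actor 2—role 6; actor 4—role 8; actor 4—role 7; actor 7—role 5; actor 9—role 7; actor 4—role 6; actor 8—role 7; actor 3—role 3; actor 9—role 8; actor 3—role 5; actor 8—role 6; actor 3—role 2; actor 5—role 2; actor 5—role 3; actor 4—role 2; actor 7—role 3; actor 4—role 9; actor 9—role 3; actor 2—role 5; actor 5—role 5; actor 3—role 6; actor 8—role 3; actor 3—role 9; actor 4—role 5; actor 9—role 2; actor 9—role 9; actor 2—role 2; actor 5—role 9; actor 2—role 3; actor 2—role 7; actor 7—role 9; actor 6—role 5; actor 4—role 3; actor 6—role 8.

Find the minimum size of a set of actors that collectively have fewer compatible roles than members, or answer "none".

Take S = {actor 1, actor 2, actor 3, actor 4, actor 5, actor 6, actor 7, actor 8}. Its neighbourhood is {role 2, role 3, role 5, role 6, role 7, role 8, role 9}, so |N(S)| = 7 < |S| = 8.
Every subset of size less than 8 has at least as many neighbours as members, so 8 is the minimum.

8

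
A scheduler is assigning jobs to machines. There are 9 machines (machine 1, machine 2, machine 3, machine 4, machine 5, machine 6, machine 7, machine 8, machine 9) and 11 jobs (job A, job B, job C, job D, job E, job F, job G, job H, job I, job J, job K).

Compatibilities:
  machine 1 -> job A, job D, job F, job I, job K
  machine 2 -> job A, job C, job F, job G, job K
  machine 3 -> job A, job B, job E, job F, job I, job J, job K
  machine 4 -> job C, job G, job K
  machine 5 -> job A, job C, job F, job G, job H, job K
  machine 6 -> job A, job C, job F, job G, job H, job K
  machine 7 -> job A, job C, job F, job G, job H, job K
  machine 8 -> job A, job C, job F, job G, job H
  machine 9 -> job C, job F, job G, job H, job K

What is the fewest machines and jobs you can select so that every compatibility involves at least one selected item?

The 8 edges machine 1–job D, machine 2–job A, machine 3–job J, machine 4–job C, machine 5–job G, machine 6–job H, machine 7–job K, machine 8–job F form a matching, so any vertex cover needs at least 8 vertices (one per matched edge).
Conversely {machine 1, machine 3, job A, job C, job F, job G, job H, job K} meets every edge and has exactly 8 vertices, so 8 is optimal.

8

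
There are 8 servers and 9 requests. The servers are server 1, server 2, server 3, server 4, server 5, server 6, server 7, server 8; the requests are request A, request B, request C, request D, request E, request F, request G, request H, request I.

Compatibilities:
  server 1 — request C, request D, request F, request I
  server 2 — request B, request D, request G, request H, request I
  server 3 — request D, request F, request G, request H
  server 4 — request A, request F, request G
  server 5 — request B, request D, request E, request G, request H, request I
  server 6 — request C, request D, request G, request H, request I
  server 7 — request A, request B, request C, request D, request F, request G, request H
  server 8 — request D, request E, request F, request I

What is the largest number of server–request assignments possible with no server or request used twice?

For example, pair server 1→request I, server 2→request B, server 3→request D, server 4→request G, server 5→request E, server 6→request H, server 7→request C, server 8→request F.
This saturates every server, so 8 is the maximum.

8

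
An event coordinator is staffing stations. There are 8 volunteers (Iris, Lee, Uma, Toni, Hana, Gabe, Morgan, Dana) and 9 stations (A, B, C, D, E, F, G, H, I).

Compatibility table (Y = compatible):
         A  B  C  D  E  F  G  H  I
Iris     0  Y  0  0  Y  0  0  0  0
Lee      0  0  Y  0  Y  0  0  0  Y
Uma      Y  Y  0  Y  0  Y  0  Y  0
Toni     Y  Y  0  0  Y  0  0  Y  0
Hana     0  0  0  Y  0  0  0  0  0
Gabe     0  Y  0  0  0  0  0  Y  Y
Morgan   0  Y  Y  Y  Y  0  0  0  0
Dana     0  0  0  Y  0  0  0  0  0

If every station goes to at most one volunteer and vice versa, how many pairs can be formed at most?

One maximum matching: Iris–E, Lee–C, Uma–F, Toni–A, Hana–D, Gabe–H, Morgan–B.
The set {Hana, Dana} has only 1 neighbour ({D}), so by Hall's theorem at most 7 of the 8 volunteers can be matched.

7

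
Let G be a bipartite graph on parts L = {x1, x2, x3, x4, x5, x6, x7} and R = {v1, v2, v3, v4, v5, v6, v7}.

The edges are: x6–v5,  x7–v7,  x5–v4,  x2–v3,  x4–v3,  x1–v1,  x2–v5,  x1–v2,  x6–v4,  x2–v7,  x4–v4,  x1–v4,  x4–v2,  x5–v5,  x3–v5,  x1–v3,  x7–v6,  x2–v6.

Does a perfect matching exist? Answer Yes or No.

No

The set {x3, x5, x6} has only 2 neighbours ({v4, v5}), so by Hall's theorem at most 6 of the 7 left vertices can be matched.
Hence no matching covers every left vertex.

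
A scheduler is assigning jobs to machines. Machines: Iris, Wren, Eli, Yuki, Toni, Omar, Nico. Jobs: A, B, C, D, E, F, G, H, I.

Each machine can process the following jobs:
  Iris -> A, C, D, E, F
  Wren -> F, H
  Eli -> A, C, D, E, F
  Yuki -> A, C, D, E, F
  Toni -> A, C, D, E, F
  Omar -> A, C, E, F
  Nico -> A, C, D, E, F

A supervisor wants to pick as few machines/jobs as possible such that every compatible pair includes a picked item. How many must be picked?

A maximum matching has 6 edges (e.g. Iris–C, Wren–H, Eli–D, Yuki–A, Toni–F, Omar–E).
By König's theorem the minimum vertex cover has the same size. One such cover is {Wren, A, C, D, E, F}.

6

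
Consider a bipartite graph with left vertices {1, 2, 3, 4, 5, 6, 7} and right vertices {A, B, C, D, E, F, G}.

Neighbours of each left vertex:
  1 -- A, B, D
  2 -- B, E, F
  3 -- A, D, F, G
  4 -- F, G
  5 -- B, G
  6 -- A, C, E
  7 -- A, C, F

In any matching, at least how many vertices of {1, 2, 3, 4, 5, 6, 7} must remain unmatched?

0

One maximum matching: 1–A, 2–E, 3–D, 4–G, 5–B, 6–C, 7–F.
This saturates every left vertex, so 7 is the maximum.
That matches 7 of the 7, leaving 0 unmatched; no matching can do better.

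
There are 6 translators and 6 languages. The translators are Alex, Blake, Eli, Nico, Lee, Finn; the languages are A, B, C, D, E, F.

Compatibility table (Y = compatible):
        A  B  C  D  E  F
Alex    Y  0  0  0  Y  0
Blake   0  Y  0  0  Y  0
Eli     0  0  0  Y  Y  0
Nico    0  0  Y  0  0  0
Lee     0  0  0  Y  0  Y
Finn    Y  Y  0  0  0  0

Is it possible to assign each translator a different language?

Yes

A valid assignment of size 6: Alex–A, Blake–E, Eli–D, Nico–C, Lee–F, Finn–B.
Every translator is matched, so this is a perfect matching.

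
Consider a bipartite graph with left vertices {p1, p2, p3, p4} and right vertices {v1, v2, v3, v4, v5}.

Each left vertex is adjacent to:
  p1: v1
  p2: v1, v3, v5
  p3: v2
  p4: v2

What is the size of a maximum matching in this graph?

3

For example, pair p1–v1, p2–v3, p3–v2.
The set {p3, p4} has only 1 neighbour ({v2}), so by Hall's theorem at most 3 of the 4 left vertices can be matched.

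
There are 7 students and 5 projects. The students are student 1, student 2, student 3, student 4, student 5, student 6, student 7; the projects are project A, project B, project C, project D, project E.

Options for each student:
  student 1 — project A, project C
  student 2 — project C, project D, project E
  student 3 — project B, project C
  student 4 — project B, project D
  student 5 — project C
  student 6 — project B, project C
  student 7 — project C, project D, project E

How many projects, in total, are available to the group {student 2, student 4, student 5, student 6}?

4

The union of neighbours of {student 2, student 4, student 5, student 6} is {project B, project C, project D, project E}, which has 4 elements.
Since |N(S)| = 4 ≥ |S| = 4, Hall's condition holds for this subset.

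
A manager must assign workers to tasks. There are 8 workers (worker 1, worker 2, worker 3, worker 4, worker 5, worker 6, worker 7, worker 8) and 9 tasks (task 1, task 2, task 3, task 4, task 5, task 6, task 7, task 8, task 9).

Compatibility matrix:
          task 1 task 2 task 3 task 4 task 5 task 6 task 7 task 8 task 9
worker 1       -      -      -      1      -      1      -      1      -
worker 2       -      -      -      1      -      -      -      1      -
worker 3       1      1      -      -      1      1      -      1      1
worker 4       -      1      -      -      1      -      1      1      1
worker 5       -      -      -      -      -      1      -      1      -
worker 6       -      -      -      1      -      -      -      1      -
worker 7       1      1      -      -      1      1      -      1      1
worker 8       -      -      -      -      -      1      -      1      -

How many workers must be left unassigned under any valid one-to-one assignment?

2

One maximum matching: worker 1–task 6, worker 2–task 4, worker 3–task 5, worker 4–task 7, worker 5–task 8, worker 7–task 1.
The set {worker 1, worker 2, worker 5, worker 6, worker 8} has only 3 neighbours ({task 4, task 6, task 8}), so by Hall's theorem at most 6 of the 8 workers can be matched.
That matches 6 of the 8, leaving 2 unmatched; no matching can do better.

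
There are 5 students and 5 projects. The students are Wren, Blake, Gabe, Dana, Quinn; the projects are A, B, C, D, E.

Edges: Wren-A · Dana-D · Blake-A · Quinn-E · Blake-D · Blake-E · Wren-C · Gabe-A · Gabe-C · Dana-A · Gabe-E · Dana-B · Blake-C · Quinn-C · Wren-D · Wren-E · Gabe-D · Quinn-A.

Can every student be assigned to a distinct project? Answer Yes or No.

A valid assignment of size 5: Wren–A, Blake–D, Gabe–C, Dana–B, Quinn–E.
All 5 students are covered.

Yes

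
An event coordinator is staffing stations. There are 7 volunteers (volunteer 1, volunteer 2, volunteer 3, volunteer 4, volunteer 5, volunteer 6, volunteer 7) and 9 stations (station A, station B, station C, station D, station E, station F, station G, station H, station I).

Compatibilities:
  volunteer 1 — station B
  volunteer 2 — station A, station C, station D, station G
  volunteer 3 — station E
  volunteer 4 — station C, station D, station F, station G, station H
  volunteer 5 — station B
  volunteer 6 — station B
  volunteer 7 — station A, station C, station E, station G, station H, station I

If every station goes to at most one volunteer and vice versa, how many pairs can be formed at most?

For example, pair volunteer 1–station B, volunteer 2–station A, volunteer 3–station E, volunteer 4–station F, volunteer 7–station I.
The set {volunteer 1, volunteer 5, volunteer 6} has only 1 neighbour ({station B}), so by Hall's theorem at most 5 of the 7 volunteers can be matched.

5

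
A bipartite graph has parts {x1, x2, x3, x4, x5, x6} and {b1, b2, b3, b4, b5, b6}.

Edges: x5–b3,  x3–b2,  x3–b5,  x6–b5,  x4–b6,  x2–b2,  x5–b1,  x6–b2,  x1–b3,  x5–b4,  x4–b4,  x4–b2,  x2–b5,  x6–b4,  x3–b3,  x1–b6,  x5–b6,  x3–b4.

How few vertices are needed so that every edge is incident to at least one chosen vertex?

A maximum matching has 6 edges (e.g. x1–b6, x2–b2, x3–b3, x4–b4, x5–b1, x6–b5).
By König's theorem the minimum vertex cover has the same size. One such cover is {x1, x2, x3, x4, x5, x6}.

6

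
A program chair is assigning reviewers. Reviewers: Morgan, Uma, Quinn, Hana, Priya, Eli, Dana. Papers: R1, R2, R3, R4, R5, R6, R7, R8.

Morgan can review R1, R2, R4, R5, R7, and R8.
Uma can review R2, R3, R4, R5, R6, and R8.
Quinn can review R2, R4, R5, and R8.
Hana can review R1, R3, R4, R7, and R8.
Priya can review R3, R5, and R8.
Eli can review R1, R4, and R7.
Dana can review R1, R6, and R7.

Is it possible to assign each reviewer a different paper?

Yes

A valid assignment of size 7: Morgan–R2, Uma–R6, Quinn–R8, Hana–R3, Priya–R5, Eli–R4, Dana–R7.
Every reviewer is matched, so this matching saturates all of them.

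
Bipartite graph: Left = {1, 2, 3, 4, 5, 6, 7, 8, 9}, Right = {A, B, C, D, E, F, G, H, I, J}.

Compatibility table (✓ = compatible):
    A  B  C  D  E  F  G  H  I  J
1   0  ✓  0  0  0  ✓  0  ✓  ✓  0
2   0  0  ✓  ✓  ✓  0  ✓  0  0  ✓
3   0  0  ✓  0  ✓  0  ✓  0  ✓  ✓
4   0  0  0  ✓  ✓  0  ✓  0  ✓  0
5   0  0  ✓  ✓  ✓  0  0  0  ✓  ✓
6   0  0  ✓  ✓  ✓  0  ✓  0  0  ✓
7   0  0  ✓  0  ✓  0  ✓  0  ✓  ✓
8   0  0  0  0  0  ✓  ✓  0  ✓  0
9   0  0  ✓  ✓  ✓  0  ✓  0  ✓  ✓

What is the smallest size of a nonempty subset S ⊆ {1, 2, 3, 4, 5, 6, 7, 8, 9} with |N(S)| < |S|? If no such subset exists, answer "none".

Take S = {2, 3, 4, 5, 6, 7, 9}. Its neighbourhood is {C, D, E, G, I, J}, so |N(S)| = 6 < |S| = 7.
Every subset of size less than 7 has at least as many neighbours as members, so 7 is the minimum.

7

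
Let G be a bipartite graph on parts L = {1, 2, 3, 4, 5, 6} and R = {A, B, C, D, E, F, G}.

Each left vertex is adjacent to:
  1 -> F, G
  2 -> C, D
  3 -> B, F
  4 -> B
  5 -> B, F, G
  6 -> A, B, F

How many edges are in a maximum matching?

One maximum matching: 1-G, 2-C, 3-F, 4-B, 6-A.
The set {1, 3, 4, 5} has only 3 neighbours ({B, F, G}), so by Hall's theorem at most 5 of the 6 left vertices can be matched.

5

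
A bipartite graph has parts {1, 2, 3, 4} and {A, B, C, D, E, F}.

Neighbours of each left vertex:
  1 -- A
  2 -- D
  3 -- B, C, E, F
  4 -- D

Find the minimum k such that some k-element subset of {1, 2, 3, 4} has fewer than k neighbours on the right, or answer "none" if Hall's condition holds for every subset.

Take S = {2, 4}. Its neighbourhood is {D}, so |N(S)| = 1 < |S| = 2.
No single vertex violates Hall's condition since each has at least one neighbour, so 2 is the minimum.

2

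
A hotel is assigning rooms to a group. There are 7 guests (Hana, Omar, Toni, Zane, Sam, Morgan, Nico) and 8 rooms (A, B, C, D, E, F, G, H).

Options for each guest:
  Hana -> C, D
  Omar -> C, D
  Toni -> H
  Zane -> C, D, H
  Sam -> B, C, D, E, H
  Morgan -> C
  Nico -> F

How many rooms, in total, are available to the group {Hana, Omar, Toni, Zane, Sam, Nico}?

The union of neighbours of {Hana, Omar, Toni, Zane, Sam, Nico} is {B, C, D, E, F, H}, which has 6 elements.
Since |N(S)| = 6 ≥ |S| = 6, Hall's condition holds for this subset.

6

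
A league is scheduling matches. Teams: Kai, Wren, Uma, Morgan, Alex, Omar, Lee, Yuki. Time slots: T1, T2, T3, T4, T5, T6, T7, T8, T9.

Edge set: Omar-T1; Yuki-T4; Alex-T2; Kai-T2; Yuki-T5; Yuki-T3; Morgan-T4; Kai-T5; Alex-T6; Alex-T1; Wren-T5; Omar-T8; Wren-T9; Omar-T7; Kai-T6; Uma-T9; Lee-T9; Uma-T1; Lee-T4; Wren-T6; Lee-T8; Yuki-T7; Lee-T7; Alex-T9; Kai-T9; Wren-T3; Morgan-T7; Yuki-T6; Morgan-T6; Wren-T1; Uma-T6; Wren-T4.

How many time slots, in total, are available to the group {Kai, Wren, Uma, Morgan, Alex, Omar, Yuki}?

9

The union of neighbours of {Kai, Wren, Uma, Morgan, Alex, Omar, Yuki} is {T1, T2, T3, T4, T5, T6, T7, T8, T9}, which has 9 elements.
Since |N(S)| = 9 ≥ |S| = 7, Hall's condition holds for this subset.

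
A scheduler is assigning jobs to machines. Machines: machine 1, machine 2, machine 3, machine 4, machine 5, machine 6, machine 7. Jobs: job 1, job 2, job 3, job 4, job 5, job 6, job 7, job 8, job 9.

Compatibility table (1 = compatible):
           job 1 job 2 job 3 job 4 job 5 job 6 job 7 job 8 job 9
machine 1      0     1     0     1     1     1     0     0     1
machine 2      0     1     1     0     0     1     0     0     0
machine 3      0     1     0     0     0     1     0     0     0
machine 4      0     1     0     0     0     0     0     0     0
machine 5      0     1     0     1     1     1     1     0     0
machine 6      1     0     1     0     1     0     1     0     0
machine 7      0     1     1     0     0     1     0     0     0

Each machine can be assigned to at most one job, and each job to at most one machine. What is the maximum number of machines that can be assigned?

A valid assignment of size 6: machine 1–job 9, machine 2–job 3, machine 3–job 6, machine 4–job 2, machine 5–job 5, machine 6–job 1.
The set {machine 2, machine 3, machine 4, machine 7} has only 3 neighbours ({job 2, job 3, job 6}), so by Hall's theorem at most 6 of the 7 machines can be matched.

6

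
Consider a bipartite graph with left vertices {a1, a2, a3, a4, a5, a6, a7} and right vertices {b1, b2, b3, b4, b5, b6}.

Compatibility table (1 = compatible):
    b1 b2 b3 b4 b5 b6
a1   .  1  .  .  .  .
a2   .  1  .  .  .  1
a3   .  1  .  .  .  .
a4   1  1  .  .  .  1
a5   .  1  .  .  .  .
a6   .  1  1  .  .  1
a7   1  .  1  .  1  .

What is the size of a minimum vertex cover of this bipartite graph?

{a2, a4, a6, a7, b2} is a vertex cover of size 5: every edge has an endpoint in this set.
No smaller cover exists because a1–b2, a2–b6, a4–b1, a6–b3, a7–b5 is a matching of size 5, and a cover must include an endpoint of each of these disjoint edges (König's theorem).

5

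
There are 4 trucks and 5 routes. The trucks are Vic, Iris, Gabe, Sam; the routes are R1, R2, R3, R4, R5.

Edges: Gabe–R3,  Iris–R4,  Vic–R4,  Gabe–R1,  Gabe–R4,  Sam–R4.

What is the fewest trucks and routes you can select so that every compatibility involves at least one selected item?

The 2 edges Vic–R4, Gabe–R3 form a matching, so any vertex cover needs at least 2 vertices (one per matched edge).
Conversely {Gabe, R4} meets every edge and has exactly 2 vertices, so 2 is optimal.

2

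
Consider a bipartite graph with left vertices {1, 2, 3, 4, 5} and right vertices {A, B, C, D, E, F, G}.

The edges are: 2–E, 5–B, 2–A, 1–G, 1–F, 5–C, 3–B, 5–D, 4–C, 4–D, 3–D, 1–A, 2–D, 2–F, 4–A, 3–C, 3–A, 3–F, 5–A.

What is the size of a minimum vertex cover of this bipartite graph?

5

{1, 2, 3, 4, 5} is a vertex cover of size 5: every edge has an endpoint in this set.
No smaller cover exists because 1–F, 2–E, 3–A, 4–C, 5–B is a matching of size 5, and a cover must include an endpoint of each of these disjoint edges (König's theorem).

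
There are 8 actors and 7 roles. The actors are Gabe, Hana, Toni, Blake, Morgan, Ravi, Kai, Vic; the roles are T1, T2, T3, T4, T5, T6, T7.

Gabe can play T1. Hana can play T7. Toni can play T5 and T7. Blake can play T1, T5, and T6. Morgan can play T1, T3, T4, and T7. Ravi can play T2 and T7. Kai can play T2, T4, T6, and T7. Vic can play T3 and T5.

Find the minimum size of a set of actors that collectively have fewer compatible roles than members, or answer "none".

Take S = {Gabe, Hana, Toni, Blake, Morgan, Ravi, Kai, Vic}. Its neighbourhood is {T1, T2, T3, T4, T5, T6, T7}, so |N(S)| = 7 < |S| = 8.
Every subset of size less than 8 has at least as many neighbours as members, so 8 is the minimum.

8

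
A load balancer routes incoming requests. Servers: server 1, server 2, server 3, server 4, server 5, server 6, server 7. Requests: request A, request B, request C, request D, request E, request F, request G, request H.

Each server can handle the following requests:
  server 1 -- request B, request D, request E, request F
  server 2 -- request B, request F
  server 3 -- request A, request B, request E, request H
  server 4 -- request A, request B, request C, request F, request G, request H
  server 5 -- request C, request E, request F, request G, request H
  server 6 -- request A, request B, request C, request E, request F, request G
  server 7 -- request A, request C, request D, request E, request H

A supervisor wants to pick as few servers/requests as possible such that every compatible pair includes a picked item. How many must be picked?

The 7 edges server 1–request D, server 2–request B, server 3–request A, server 4–request H, server 5–request G, server 6–request F, server 7–request E form a matching, so any vertex cover needs at least 7 vertices (one per matched edge).
Conversely {server 1, server 2, server 3, server 4, server 5, server 6, server 7} meets every edge and has exactly 7 vertices, so 7 is optimal.

7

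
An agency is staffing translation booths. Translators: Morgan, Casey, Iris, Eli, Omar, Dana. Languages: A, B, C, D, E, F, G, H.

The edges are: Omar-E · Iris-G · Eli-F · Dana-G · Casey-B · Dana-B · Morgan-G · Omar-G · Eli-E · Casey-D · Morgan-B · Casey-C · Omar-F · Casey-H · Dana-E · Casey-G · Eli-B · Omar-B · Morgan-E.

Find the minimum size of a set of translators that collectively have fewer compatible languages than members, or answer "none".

Take S = {Morgan, Iris, Eli, Omar, Dana}. Its neighbourhood is {B, E, F, G}, so |N(S)| = 4 < |S| = 5.
Every subset of size less than 5 has at least as many neighbours as members, so 5 is the minimum.

5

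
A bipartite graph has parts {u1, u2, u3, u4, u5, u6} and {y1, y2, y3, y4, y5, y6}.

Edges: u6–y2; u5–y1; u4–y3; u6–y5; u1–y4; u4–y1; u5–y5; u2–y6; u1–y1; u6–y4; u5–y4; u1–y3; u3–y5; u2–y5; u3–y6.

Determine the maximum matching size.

A valid assignment of size 6: u1→y4, u2→y5, u3→y6, u4→y3, u5→y1, u6→y2.
This saturates every left vertex, so 6 is the maximum.

6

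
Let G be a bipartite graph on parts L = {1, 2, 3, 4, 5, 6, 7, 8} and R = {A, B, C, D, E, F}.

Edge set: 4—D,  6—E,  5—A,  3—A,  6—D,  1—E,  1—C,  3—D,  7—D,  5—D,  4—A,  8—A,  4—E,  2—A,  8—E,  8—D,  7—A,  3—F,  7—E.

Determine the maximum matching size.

A valid assignment of size 5: 1→C, 2→A, 3→F, 4→E, 5→D.
The set {2, 4, 5, 6, 7, 8} has only 3 neighbours ({A, D, E}), so by Hall's theorem at most 5 of the 8 left vertices can be matched.

5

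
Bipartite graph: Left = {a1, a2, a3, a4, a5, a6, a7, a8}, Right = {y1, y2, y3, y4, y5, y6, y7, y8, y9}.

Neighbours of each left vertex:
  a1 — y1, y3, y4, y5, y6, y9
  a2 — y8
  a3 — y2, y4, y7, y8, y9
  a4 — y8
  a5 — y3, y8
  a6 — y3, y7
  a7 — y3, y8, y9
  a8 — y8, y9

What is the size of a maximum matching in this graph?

One maximum matching: a1–y6, a2–y8, a3–y4, a5–y3, a6–y7, a7–y9.
The set {a2, a4, a5, a7, a8} has only 3 neighbours ({y3, y8, y9}), so by Hall's theorem at most 6 of the 8 left vertices can be matched.

6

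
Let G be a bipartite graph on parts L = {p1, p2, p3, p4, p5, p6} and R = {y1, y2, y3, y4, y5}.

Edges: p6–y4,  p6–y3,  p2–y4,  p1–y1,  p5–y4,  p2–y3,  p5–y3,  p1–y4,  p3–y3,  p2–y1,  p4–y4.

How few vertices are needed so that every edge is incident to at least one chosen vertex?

The 3 edges p1–y4, p2–y1, p3–y3 form a matching, so any vertex cover needs at least 3 vertices (one per matched edge).
Conversely {y1, y3, y4} meets every edge and has exactly 3 vertices, so 3 is optimal.

3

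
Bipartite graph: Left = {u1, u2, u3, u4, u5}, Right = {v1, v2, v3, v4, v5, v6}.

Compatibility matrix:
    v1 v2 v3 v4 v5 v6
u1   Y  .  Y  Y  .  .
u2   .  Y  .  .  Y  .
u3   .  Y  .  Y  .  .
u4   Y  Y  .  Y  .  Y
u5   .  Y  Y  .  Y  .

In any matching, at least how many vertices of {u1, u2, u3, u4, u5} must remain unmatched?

0

One maximum matching: u1-v3, u2-v5, u3-v4, u4-v1, u5-v2.
This saturates every left vertex, so 5 is the maximum.
That matches 5 of the 5, leaving 0 unmatched; no matching can do better.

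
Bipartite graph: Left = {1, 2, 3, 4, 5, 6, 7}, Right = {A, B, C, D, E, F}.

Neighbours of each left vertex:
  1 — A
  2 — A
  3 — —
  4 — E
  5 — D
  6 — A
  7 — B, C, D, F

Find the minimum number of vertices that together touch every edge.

A maximum matching has 4 edges (e.g. 1–A, 4–E, 5–D, 7–B).
By König's theorem the minimum vertex cover has the same size. One such cover is {4, 5, 7, A}.

4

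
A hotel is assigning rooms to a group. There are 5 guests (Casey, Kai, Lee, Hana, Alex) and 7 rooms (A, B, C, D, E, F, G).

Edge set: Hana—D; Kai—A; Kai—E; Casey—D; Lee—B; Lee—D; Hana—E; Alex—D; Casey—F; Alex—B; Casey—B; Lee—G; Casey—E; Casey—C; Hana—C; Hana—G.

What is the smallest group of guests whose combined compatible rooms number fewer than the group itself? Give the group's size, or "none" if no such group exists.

A matching saturating every guest exists, for instance Casey→E, Kai→A, Lee→G, Hana→C, Alex→B.
By Hall's marriage theorem, this means |N(S)| ≥ |S| for every subset S, so no violating subset exists.

none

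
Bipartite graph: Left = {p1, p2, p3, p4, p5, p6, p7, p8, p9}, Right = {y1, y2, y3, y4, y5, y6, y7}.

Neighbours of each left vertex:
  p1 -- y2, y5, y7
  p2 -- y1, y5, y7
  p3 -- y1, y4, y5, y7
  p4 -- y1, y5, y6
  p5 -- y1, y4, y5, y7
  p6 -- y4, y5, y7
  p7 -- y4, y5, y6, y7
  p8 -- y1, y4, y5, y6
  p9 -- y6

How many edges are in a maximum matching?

A valid assignment of size 6: p1–y2, p2–y5, p3–y4, p4–y6, p5–y1, p6–y7.
The set {p2, p3, p4, p5, p6, p7, p8, p9} has only 5 neighbours ({y1, y4, y5, y6, y7}), so by Hall's theorem at most 6 of the 9 left vertices can be matched.

6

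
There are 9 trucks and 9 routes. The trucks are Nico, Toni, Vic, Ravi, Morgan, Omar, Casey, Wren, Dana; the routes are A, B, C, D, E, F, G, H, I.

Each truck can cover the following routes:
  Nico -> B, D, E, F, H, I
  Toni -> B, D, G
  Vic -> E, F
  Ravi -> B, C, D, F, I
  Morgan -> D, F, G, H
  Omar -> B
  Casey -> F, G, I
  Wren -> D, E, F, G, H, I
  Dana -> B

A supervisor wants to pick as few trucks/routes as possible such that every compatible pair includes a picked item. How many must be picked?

8

{Nico, Toni, Vic, Ravi, Morgan, Casey, Wren, B} is a vertex cover of size 8: every edge has an endpoint in this set.
No smaller cover exists because Nico–I, Toni–D, Vic–E, Ravi–C, Morgan–H, Omar–B, Casey–F, Wren–G is a matching of size 8, and a cover must include an endpoint of each of these disjoint edges (König's theorem).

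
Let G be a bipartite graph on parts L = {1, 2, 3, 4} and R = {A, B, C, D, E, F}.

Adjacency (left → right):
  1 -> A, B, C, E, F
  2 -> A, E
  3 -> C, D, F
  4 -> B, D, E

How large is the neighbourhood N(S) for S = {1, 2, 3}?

6

The union of neighbours of {1, 2, 3} is {A, B, C, D, E, F}, which has 6 elements.
Since |N(S)| = 6 ≥ |S| = 3, Hall's condition holds for this subset.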